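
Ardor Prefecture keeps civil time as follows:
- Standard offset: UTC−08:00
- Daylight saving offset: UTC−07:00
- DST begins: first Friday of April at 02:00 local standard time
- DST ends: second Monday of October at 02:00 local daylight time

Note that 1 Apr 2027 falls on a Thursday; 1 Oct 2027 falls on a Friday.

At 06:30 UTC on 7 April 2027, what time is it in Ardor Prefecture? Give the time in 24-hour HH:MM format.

1 April 2027 is a Thursday, so the first Friday is April 2.
1 October 2027 is a Friday, so the first Monday is October 4 and the second is October 11.
At the standard offset (UTC−08:00), 06:30 UTC − 8h = 22:30 Ardor Prefecture standard time (rolling into the previous day, 6 April 2027).
The standard-time date in Ardor Prefecture, 6 April 2027, lies within the daylight-saving period (2 April – 11 October), so Ardor Prefecture is on daylight time, UTC−07:00.
06:30 UTC − 7h = 23:30 local (rolling into the previous day, 6 April 2027).

23:30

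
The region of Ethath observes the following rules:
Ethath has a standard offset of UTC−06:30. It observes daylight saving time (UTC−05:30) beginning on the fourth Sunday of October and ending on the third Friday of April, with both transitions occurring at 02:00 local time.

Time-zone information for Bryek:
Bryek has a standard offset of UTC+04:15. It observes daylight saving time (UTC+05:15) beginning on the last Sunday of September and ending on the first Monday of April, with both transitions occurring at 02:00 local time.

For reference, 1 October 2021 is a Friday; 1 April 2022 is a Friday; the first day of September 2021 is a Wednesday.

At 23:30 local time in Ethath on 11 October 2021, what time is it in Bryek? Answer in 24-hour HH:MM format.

11:15

1 October 2021 is a Friday, so the first Sunday is October 3 and the fourth is October 24.
1 April 2022 is a Friday, so the first Friday is April 1 and the third is April 15.
Daylight saving runs 24 October 2021 – 15 April 2022; 11 October 2021 is outside that window, so Ethath is on standard time at UTC−06:30.
23:30 Ethath + 6h30m = 06:00 UTC (rolling into the next day, 12 October 2021).
1 September 2021 is a Wednesday, so Sundays fall on 5, 12, 19, 26; the last is September 26.
1 April 2022 is a Friday, so the first Monday is April 4.
At the standard offset (UTC+04:15), 06:00 UTC + 4h15m = 10:15 Bryek standard time.
The standard-time date in Bryek, 12 October 2021, lies within the daylight-saving period (26 September 2021 – 4 April 2022), so Bryek is on daylight time, UTC+05:15.
06:00 UTC + 5h15m = 11:15 Bryek.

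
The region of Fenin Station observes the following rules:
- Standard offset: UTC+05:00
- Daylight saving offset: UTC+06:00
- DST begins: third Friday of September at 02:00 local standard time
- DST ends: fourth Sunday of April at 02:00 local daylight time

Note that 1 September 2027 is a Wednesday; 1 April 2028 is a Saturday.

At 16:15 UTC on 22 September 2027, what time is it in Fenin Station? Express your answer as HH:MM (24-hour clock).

22:15

1 September 2027 is a Wednesday, so the first Friday is September 3 and the third is September 17.
1 April 2028 is a Saturday, so the first Sunday is April 2 and the fourth is April 23.
At the standard offset (UTC+05:00), 16:15 UTC + 5h = 21:15 Fenin Station standard time.
The standard-time date in Fenin Station, 22 September 2027, lies within the daylight-saving period (17 September 2027 – 23 April 2028), so Fenin Station is on daylight time, UTC+06:00.
16:15 UTC + 6h = 22:15 local.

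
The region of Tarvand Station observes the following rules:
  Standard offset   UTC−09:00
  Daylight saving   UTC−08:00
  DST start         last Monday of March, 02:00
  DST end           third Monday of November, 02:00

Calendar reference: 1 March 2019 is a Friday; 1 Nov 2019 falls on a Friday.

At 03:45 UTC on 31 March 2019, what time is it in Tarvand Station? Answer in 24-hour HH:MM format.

19:45

1 March 2019 is a Friday, so Mondays fall on 4, 11, 18, 25; the last is March 25.
1 November 2019 is a Friday, so the first Monday is November 4 and the third is November 18.
At the standard offset (UTC−09:00), 03:45 UTC − 9h = 18:45 Tarvand Station standard time (rolling into the previous day, 30 March 2019).
The standard-time date in Tarvand Station, 30 March 2019, falls between 25 March and 18 November, so daylight saving is in effect and Tarvand Station is at UTC−08:00.
03:45 UTC − 8h = 19:45 local (rolling into the previous day, 30 March 2019).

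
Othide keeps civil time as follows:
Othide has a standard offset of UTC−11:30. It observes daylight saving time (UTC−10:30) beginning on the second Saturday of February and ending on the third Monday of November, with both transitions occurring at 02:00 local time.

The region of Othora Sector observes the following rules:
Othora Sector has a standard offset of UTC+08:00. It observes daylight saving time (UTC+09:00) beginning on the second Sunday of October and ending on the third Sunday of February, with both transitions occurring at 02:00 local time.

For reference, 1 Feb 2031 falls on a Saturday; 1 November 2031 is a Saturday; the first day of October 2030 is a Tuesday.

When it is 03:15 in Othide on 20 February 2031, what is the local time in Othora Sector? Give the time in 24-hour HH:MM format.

21:45

1 February 2031 is a Saturday, so the first Saturday is February 1 and the second is February 8.
1 November 2031 is a Saturday, so the first Monday is November 3 and the third is November 17.
20 February 2031 falls between 8 February and 17 November, so daylight saving is in effect and Othide is at UTC−10:30.
03:15 Othide + 10h30m = 13:45 UTC.
1 October 2030 is a Tuesday, so the first Sunday is October 6 and the second is October 13.
1 February 2031 is a Saturday, so the first Sunday is February 2 and the third is February 16.
At the standard offset (UTC+08:00), 13:45 UTC + 8h = 21:45 Othora Sector standard time.
The standard-time date in Othora Sector, 20 February 2031, is outside the daylight-saving period (13 October 2030 – 16 February 2031), so Othora Sector is on standard time, UTC+08:00.
13:45 UTC + 8h = 21:45 Othora Sector.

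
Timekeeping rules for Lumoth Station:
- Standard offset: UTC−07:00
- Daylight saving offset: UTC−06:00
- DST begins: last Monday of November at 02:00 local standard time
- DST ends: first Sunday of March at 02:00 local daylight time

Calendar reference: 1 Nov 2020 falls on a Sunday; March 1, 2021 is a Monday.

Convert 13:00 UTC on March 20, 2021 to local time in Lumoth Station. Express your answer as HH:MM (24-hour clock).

1 November 2020 is a Sunday, so Mondays fall on 2, 9, 16, 23, 30; the last is November 30.
1 March 2021 is a Monday, so the first Sunday is March 7.
At the standard offset (UTC−07:00), 13:00 UTC − 7h = 06:00 Lumoth Station standard time.
Daylight saving runs 30 November 2020 – 7 March 2021; the standard-time date in Lumoth Station, March 20, 2021, is outside that window, so Lumoth Station is on standard time at UTC−07:00.
13:00 UTC − 7h = 06:00 local.

06:00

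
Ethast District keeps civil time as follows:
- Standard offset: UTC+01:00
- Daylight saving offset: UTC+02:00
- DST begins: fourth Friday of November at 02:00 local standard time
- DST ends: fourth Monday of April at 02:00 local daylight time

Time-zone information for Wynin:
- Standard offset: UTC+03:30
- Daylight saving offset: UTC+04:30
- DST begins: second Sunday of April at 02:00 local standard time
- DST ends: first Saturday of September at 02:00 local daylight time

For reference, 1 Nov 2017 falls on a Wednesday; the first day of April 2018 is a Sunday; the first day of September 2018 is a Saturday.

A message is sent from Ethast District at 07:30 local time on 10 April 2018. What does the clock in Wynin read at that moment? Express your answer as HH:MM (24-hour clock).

1 November 2017 is a Wednesday, so the first Friday is November 3 and the fourth is November 24.
1 April 2018 is a Sunday, so the first Monday is April 2 and the fourth is April 23.
10 April 2018 falls between 24 November 2017 and 23 April 2018, so daylight saving is in effect and Ethast District is at UTC+02:00.
07:30 Ethast District − 2h = 05:30 UTC.
1 April 2018 is a Sunday, so the first Sunday is April 1 and the second is April 8.
1 September 2018 is a Saturday, so the first Saturday is September 1.
At the standard offset (UTC+03:30), 05:30 UTC + 3h30m = 09:00 Wynin standard time.
The standard-time date in Wynin, 10 April 2018, falls between 8 April and 1 September, so daylight saving is in effect and Wynin is at UTC+04:30.
05:30 UTC + 4h30m = 10:00 Wynin.

10:00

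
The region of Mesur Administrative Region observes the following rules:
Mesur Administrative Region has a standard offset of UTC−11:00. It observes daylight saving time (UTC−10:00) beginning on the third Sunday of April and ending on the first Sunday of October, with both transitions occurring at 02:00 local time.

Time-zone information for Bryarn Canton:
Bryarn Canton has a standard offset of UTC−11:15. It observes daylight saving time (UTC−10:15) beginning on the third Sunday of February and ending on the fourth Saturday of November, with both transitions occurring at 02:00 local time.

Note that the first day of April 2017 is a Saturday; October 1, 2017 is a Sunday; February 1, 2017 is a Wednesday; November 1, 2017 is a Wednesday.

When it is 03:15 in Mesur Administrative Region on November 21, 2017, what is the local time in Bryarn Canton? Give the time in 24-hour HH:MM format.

1 April 2017 is a Saturday, so the first Sunday is April 2 and the third is April 16.
1 October 2017 is a Sunday, so the first Sunday is October 1.
Daylight saving runs 16 April – 1 October; November 21, 2017 is outside that window, so Mesur Administrative Region is on standard time at UTC−11:00.
03:15 Mesur Administrative Region + 11h = 14:15 UTC.
1 February 2017 is a Wednesday, so the first Sunday is February 5 and the third is February 19.
1 November 2017 is a Wednesday, so the first Saturday is November 4 and the fourth is November 25.
At the standard offset (UTC−11:15), 14:15 UTC − 11h15m = 03:00 Bryarn Canton standard time.
The standard-time date in Bryarn Canton, November 21, 2017, lies within the daylight-saving period (19 February – 25 November), so Bryarn Canton is on daylight time, UTC−10:15.
14:15 UTC − 10h15m = 04:00 Bryarn Canton.

04:00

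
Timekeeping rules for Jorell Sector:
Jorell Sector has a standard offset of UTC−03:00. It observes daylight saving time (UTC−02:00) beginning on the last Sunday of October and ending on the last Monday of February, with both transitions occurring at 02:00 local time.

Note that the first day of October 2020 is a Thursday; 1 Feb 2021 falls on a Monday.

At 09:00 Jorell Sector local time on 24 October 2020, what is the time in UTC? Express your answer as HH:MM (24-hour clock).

1 October 2020 is a Thursday, so Sundays fall on 4, 11, 18, 25; the last is October 25.
1 February 2021 is a Monday, so Mondays fall on 1, 8, 15, 22; the last is February 22.
24 October 2020 is outside the daylight-saving period (25 October 2020 – 22 February 2021), so Jorell Sector is on standard time, UTC−03:00.
09:00 local + 3h = 12:00 UTC.

12:00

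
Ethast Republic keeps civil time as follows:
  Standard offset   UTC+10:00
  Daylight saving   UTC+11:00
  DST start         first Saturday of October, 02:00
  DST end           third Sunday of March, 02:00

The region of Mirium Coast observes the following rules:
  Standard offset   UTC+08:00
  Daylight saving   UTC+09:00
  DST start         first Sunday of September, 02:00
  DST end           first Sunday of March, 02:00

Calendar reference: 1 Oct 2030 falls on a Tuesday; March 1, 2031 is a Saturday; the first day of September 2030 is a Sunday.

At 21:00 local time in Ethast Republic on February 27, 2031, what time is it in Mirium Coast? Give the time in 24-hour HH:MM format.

19:00

1 October 2030 is a Tuesday, so the first Saturday is October 5.
1 March 2031 is a Saturday, so the first Sunday is March 2 and the third is March 16.
February 27, 2031 falls between 5 October 2030 and 16 March 2031, so daylight saving is in effect and Ethast Republic is at UTC+11:00.
21:00 Ethast Republic − 11h = 10:00 UTC.
1 September 2030 is a Sunday, so the first Sunday is September 1.
1 March 2031 is a Saturday, so the first Sunday is March 2.
At the standard offset (UTC+08:00), 10:00 UTC + 8h = 18:00 Mirium Coast standard time.
The standard-time date in Mirium Coast, February 27, 2031, falls between 1 September 2030 and 2 March 2031, so daylight saving is in effect and Mirium Coast is at UTC+09:00.
10:00 UTC + 9h = 19:00 Mirium Coast.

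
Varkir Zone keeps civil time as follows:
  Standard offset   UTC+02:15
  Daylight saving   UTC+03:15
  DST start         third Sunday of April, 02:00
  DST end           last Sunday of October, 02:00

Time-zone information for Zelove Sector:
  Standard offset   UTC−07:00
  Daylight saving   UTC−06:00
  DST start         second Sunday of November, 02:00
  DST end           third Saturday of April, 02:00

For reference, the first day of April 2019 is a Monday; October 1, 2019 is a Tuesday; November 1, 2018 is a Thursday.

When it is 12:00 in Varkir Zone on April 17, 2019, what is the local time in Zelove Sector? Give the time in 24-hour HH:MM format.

1 April 2019 is a Monday, so the first Sunday is April 7 and the third is April 21.
1 October 2019 is a Tuesday, so Sundays fall on 6, 13, 20, 27; the last is October 27.
April 17, 2019 is outside the daylight-saving period (21 April – 27 October), so Varkir Zone is on standard time, UTC+02:15.
12:00 Varkir Zone − 2h15m = 09:45 UTC.
1 November 2018 is a Thursday, so the first Sunday is November 4 and the second is November 11.
1 April 2019 is a Monday, so the first Saturday is April 6 and the third is April 20.
At the standard offset (UTC−07:00), 09:45 UTC − 7h = 02:45 Zelove Sector standard time.
The standard-time date in Zelove Sector, April 17, 2019, lies within the daylight-saving period (11 November 2018 – 20 April 2019), so Zelove Sector is on daylight time, UTC−06:00.
09:45 UTC − 6h = 03:45 Zelove Sector.

03:45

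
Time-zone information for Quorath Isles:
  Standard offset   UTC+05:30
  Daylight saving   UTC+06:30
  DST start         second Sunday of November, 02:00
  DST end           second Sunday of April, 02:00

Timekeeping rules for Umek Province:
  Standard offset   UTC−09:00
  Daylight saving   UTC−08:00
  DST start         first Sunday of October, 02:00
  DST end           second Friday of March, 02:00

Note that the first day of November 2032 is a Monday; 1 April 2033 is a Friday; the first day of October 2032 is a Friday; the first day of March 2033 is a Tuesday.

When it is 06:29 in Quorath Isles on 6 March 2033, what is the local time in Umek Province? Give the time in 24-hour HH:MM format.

1 November 2032 is a Monday, so the first Sunday is November 7 and the second is November 14.
1 April 2033 is a Friday, so the first Sunday is April 3 and the second is April 10.
6 March 2033 lies within the daylight-saving period (14 November 2032 – 10 April 2033), so Quorath Isles is on daylight time, UTC+06:30.
06:29 Quorath Isles − 6h30m = 23:59 UTC (rolling into the previous day, 5 March 2033).
1 October 2032 is a Friday, so the first Sunday is October 3.
1 March 2033 is a Tuesday, so the first Friday is March 4 and the second is March 11.
At the standard offset (UTC−09:00), 23:59 UTC − 9h = 14:59 Umek Province standard time.
The standard-time date in Umek Province, 5 March 2033, falls between 3 October 2032 and 11 March 2033, so daylight saving is in effect and Umek Province is at UTC−08:00.
23:59 UTC − 8h = 15:59 Umek Province.

15:59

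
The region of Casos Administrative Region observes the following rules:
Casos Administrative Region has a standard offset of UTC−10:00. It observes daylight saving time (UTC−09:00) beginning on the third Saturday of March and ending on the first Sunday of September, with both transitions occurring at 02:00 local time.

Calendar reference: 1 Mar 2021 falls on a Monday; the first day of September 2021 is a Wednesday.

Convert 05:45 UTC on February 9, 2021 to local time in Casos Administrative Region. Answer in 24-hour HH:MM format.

1 March 2021 is a Monday, so the first Saturday is March 6 and the third is March 20.
1 September 2021 is a Wednesday, so the first Sunday is September 5.
At the standard offset (UTC−10:00), 05:45 UTC − 10h = 19:45 Casos Administrative Region standard time (rolling into the previous day, 8 February 2021).
The standard-time date in Casos Administrative Region, February 8, 2021, is outside the daylight-saving period (20 March – 5 September), so Casos Administrative Region is on standard time, UTC−10:00.
05:45 UTC − 10h = 19:45 local (rolling into the previous day, 8 February 2021).

19:45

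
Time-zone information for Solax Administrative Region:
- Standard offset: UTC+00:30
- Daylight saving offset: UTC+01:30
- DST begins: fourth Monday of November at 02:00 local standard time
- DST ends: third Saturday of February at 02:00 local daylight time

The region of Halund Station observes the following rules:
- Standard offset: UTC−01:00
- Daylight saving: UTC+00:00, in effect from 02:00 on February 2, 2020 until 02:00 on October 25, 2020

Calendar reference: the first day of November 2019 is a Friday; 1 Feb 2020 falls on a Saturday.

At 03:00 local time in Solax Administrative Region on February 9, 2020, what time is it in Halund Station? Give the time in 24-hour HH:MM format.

1 November 2019 is a Friday, so the first Monday is November 4 and the fourth is November 25.
1 February 2020 is a Saturday, so the first Saturday is February 1 and the third is February 15.
February 9, 2020 falls between 25 November 2019 and 15 February 2020, so daylight saving is in effect and Solax Administrative Region is at UTC+01:30.
03:00 Solax Administrative Region − 1h30m = 01:30 UTC.
At the standard offset (UTC−01:00), 01:30 UTC − 1h = 00:30 Halund Station standard time.
The standard-time date in Halund Station, February 9, 2020, falls between 2 February and 25 October, so daylight saving is in effect and Halund Station is at UTC+00:00.
01:30 UTC + 0h = 01:30 Halund Station.

01:30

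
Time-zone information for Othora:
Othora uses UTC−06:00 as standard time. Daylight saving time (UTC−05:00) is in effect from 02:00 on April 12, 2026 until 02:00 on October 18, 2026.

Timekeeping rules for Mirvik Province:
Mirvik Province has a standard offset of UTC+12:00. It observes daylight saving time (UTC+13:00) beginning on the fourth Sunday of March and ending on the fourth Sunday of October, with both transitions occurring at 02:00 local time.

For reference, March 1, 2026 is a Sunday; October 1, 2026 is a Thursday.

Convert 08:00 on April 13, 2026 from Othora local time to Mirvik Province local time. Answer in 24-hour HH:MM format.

02:00

April 13, 2026 lies within the daylight-saving period (12 April – 18 October), so Othora is on daylight time, UTC−05:00.
08:00 Othora + 5h = 13:00 UTC.
1 March 2026 is a Sunday, so the first Sunday is March 1 and the fourth is March 22.
1 October 2026 is a Thursday, so the first Sunday is October 4 and the fourth is October 25.
At the standard offset (UTC+12:00), 13:00 UTC + 12h = 01:00 Mirvik Province standard time (rolling into the next day, 14 April 2026).
Daylight saving runs 22 March – 25 October; the standard-time date in Mirvik Province, April 14, 2026, is inside that window, so Mirvik Province is at UTC+13:00.
13:00 UTC + 13h = 02:00 Mirvik Province (rolling into the next day, 14 April 2026).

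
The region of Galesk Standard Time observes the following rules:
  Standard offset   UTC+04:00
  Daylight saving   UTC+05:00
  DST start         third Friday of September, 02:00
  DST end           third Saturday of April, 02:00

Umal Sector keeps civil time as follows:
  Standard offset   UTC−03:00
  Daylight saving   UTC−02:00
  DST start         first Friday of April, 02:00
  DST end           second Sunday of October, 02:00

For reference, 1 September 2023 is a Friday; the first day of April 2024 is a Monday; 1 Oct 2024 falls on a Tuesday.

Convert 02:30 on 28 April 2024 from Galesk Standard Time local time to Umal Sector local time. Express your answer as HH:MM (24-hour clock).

1 September 2023 is a Friday, so the first Friday is September 1 and the third is September 15.
1 April 2024 is a Monday, so the first Saturday is April 6 and the third is April 20.
28 April 2024 is outside the daylight-saving period (15 September 2023 – 20 April 2024), so Galesk Standard Time is on standard time, UTC+04:00.
02:30 Galesk Standard Time − 4h = 22:30 UTC (rolling into the previous day, 27 April 2024).
1 April 2024 is a Monday, so the first Friday is April 5.
1 October 2024 is a Tuesday, so the first Sunday is October 6 and the second is October 13.
At the standard offset (UTC−03:00), 22:30 UTC − 3h = 19:30 Umal Sector standard time.
The standard-time date in Umal Sector, 27 April 2024, lies within the daylight-saving period (5 April – 13 October), so Umal Sector is on daylight time, UTC−02:00.
22:30 UTC − 2h = 20:30 Umal Sector.

20:30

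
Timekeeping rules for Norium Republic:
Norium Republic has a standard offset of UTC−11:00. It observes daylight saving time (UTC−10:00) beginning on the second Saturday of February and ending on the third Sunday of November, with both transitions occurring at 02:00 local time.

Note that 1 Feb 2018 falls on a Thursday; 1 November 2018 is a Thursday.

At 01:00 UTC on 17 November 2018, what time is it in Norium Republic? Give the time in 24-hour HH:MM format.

1 February 2018 is a Thursday, so the first Saturday is February 3 and the second is February 10.
1 November 2018 is a Thursday, so the first Sunday is November 4 and the third is November 18.
At the standard offset (UTC−11:00), 01:00 UTC − 11h = 14:00 Norium Republic standard time (rolling into the previous day, 16 November 2018).
The standard-time date in Norium Republic, 16 November 2018, falls between 10 February and 18 November, so daylight saving is in effect and Norium Republic is at UTC−10:00.
01:00 UTC − 10h = 15:00 local (rolling into the previous day, 16 November 2018).

15:00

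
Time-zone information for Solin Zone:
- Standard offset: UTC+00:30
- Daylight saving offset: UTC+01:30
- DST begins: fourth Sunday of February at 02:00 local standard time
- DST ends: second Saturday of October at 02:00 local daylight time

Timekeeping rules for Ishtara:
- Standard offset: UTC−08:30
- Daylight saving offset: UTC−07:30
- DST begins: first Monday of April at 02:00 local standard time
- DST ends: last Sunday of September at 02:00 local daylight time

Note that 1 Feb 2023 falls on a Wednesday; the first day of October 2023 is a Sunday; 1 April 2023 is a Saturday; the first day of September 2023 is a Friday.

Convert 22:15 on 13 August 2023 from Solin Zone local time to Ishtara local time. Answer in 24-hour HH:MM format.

13:15

1 February 2023 is a Wednesday, so the first Sunday is February 5 and the fourth is February 26.
1 October 2023 is a Sunday, so the first Saturday is October 7 and the second is October 14.
13 August 2023 falls between 26 February and 14 October, so daylight saving is in effect and Solin Zone is at UTC+01:30.
22:15 Solin Zone − 1h30m = 20:45 UTC.
1 April 2023 is a Saturday, so the first Monday is April 3.
1 September 2023 is a Friday, so Sundays fall on 3, 10, 17, 24; the last is September 24.
At the standard offset (UTC−08:30), 20:45 UTC − 8h30m = 12:15 Ishtara standard time.
The standard-time date in Ishtara, 13 August 2023, falls between 3 April and 24 September, so daylight saving is in effect and Ishtara is at UTC−07:30.
20:45 UTC − 7h30m = 13:15 Ishtara.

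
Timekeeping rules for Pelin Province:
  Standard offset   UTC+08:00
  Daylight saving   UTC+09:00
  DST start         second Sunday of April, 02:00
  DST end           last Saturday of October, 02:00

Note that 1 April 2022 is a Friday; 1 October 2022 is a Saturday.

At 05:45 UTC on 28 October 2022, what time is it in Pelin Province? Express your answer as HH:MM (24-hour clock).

14:45

1 April 2022 is a Friday, so the first Sunday is April 3 and the second is April 10.
1 October 2022 is a Saturday, so Saturdays fall on 1, 8, 15, 22, 29; the last is October 29.
At the standard offset (UTC+08:00), 05:45 UTC + 8h = 13:45 Pelin Province standard time.
The standard-time date in Pelin Province, 28 October 2022, lies within the daylight-saving period (10 April – 29 October), so Pelin Province is on daylight time, UTC+09:00.
05:45 UTC + 9h = 14:45 local.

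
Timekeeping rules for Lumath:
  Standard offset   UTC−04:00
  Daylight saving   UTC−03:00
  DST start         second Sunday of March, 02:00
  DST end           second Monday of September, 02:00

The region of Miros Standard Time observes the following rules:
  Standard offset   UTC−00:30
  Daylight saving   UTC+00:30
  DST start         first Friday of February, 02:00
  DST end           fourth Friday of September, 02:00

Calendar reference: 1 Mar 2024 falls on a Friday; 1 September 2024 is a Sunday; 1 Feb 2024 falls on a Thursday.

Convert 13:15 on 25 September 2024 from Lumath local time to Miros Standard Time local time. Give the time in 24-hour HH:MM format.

17:45

1 March 2024 is a Friday, so the first Sunday is March 3 and the second is March 10.
1 September 2024 is a Sunday, so the first Monday is September 2 and the second is September 9.
25 September 2024 is outside the daylight-saving period (10 March – 9 September), so Lumath is on standard time, UTC−04:00.
13:15 Lumath + 4h = 17:15 UTC.
1 February 2024 is a Thursday, so the first Friday is February 2.
1 September 2024 is a Sunday, so the first Friday is September 6 and the fourth is September 27.
At the standard offset (UTC−00:30), 17:15 UTC − 0h30m = 16:45 Miros Standard Time standard time.
The standard-time date in Miros Standard Time, 25 September 2024, falls between 2 February and 27 September, so daylight saving is in effect and Miros Standard Time is at UTC+00:30.
17:15 UTC + 0h30m = 17:45 Miros Standard Time.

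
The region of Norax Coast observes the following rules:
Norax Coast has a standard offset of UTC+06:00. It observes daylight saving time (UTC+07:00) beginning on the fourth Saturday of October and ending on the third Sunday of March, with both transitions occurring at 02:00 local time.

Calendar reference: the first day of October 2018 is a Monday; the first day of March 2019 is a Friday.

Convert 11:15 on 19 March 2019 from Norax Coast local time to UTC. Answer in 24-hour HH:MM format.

1 October 2018 is a Monday, so the first Saturday is October 6 and the fourth is October 27.
1 March 2019 is a Friday, so the first Sunday is March 3 and the third is March 17.
19 March 2019 is outside the daylight-saving period (27 October 2018 – 17 March 2019), so Norax Coast is on standard time, UTC+06:00.
11:15 local − 6h = 05:15 UTC.

05:15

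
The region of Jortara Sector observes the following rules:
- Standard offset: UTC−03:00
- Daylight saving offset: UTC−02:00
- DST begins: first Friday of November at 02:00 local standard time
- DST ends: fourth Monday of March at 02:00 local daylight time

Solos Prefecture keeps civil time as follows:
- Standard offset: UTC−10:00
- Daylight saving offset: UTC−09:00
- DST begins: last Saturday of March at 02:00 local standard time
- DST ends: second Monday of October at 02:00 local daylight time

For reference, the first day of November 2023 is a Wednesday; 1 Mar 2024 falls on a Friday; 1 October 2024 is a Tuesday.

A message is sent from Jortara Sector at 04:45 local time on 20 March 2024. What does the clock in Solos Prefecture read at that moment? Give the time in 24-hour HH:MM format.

1 November 2023 is a Wednesday, so the first Friday is November 3.
1 March 2024 is a Friday, so the first Monday is March 4 and the fourth is March 25.
20 March 2024 falls between 3 November 2023 and 25 March 2024, so daylight saving is in effect and Jortara Sector is at UTC−02:00.
04:45 Jortara Sector + 2h = 06:45 UTC.
1 March 2024 is a Friday, so Saturdays fall on 2, 9, 16, 23, 30; the last is March 30.
1 October 2024 is a Tuesday, so the first Monday is October 7 and the second is October 14.
At the standard offset (UTC−10:00), 06:45 UTC − 10h = 20:45 Solos Prefecture standard time (rolling into the previous day, 19 March 2024).
The standard-time date in Solos Prefecture, 19 March 2024, does not fall between 30 March and 14 October, so daylight saving is not in effect and Solos Prefecture is at UTC−10:00.
06:45 UTC − 10h = 20:45 Solos Prefecture (rolling into the previous day, 19 March 2024).

20:45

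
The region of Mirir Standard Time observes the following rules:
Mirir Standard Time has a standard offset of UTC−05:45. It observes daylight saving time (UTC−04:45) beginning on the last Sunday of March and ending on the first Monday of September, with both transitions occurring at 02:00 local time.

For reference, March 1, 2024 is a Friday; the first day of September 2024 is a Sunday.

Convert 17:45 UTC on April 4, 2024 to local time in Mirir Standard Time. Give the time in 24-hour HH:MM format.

13:00

1 March 2024 is a Friday, so Sundays fall on 3, 10, 17, 24, 31; the last is March 31.
1 September 2024 is a Sunday, so the first Monday is September 2.
At the standard offset (UTC−05:45), 17:45 UTC − 5h45m = 12:00 Mirir Standard Time standard time.
The standard-time date in Mirir Standard Time, April 4, 2024, lies within the daylight-saving period (31 March – 2 September), so Mirir Standard Time is on daylight time, UTC−04:45.
17:45 UTC − 4h45m = 13:00 local.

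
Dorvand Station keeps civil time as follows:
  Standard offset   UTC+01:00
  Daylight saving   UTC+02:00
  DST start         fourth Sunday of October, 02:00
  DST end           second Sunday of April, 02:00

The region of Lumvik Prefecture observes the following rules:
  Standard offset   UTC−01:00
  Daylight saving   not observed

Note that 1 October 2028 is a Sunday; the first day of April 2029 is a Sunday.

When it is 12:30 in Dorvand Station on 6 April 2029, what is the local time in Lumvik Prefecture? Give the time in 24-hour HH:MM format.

09:30

1 October 2028 is a Sunday, so the first Sunday is October 1 and the fourth is October 22.
1 April 2029 is a Sunday, so the first Sunday is April 1 and the second is April 8.
6 April 2029 falls between 22 October 2028 and 8 April 2029, so daylight saving is in effect and Dorvand Station is at UTC+02:00.
12:30 Dorvand Station − 2h = 10:30 UTC.
Lumvik Prefecture stays on UTC−01:00 all year.
10:30 UTC − 1h = 09:30 Lumvik Prefecture.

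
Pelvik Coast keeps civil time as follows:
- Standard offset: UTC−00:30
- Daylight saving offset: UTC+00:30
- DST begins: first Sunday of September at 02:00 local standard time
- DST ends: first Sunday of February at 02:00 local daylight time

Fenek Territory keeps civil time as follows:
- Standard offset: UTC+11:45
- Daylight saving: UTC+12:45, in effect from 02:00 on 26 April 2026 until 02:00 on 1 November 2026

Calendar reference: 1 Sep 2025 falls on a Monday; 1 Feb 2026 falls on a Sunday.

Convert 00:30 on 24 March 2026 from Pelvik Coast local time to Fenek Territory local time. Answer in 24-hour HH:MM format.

12:45

1 September 2025 is a Monday, so the first Sunday is September 7.
1 February 2026 is a Sunday, so the first Sunday is February 1.
24 March 2026 is outside the daylight-saving period (7 September 2025 – 1 February 2026), so Pelvik Coast is on standard time, UTC−00:30.
00:30 Pelvik Coast + 0h30m = 01:00 UTC.
At the standard offset (UTC+11:45), 01:00 UTC + 11h45m = 12:45 Fenek Territory standard time.
The standard-time date in Fenek Territory, 24 March 2026, does not fall between 26 April and 1 November, so daylight saving is not in effect and Fenek Territory is at UTC+11:45.
01:00 UTC + 11h45m = 12:45 Fenek Territory.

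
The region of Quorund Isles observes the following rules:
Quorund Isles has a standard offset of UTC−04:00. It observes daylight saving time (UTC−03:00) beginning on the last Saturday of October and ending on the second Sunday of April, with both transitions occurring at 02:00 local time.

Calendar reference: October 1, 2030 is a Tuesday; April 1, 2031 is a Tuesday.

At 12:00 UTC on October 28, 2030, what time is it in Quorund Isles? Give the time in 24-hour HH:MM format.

09:00

1 October 2030 is a Tuesday, so Saturdays fall on 5, 12, 19, 26; the last is October 26.
1 April 2031 is a Tuesday, so the first Sunday is April 6 and the second is April 13.
At the standard offset (UTC−04:00), 12:00 UTC − 4h = 08:00 Quorund Isles standard time.
The standard-time date in Quorund Isles, October 28, 2030, lies within the daylight-saving period (26 October 2030 – 13 April 2031), so Quorund Isles is on daylight time, UTC−03:00.
12:00 UTC − 3h = 09:00 local.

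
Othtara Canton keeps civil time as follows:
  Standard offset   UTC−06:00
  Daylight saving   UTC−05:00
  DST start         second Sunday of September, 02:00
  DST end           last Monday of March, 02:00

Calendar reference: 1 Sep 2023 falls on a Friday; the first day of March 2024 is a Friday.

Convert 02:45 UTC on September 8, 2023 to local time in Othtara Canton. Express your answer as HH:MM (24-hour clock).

1 September 2023 is a Friday, so the first Sunday is September 3 and the second is September 10.
1 March 2024 is a Friday, so Mondays fall on 4, 11, 18, 25; the last is March 25.
At the standard offset (UTC−06:00), 02:45 UTC − 6h = 20:45 Othtara Canton standard time (rolling into the previous day, 7 September 2023).
The standard-time date in Othtara Canton, September 7, 2023, is outside the daylight-saving period (10 September 2023 – 25 March 2024), so Othtara Canton is on standard time, UTC−06:00.
02:45 UTC − 6h = 20:45 local (rolling into the previous day, 7 September 2023).

20:45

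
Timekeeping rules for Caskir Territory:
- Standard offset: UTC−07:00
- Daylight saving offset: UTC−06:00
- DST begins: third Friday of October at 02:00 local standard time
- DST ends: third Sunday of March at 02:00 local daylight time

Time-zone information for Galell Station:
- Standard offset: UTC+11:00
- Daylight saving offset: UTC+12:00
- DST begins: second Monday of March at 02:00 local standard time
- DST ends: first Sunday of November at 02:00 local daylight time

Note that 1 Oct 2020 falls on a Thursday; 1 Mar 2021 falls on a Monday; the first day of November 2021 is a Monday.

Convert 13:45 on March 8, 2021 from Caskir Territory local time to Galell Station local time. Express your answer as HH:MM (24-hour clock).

1 October 2020 is a Thursday, so the first Friday is October 2 and the third is October 16.
1 March 2021 is a Monday, so the first Sunday is March 7 and the third is March 21.
March 8, 2021 lies within the daylight-saving period (16 October 2020 – 21 March 2021), so Caskir Territory is on daylight time, UTC−06:00.
13:45 Caskir Territory + 6h = 19:45 UTC.
1 March 2021 is a Monday, so the first Monday is March 1 and the second is March 8.
1 November 2021 is a Monday, so the first Sunday is November 7.
At the standard offset (UTC+11:00), 19:45 UTC + 11h = 06:45 Galell Station standard time (rolling into the next day, 9 March 2021).
The standard-time date in Galell Station, March 9, 2021, falls between 8 March and 7 November, so daylight saving is in effect and Galell Station is at UTC+12:00.
19:45 UTC + 12h = 07:45 Galell Station (rolling into the next day, 9 March 2021).

07:45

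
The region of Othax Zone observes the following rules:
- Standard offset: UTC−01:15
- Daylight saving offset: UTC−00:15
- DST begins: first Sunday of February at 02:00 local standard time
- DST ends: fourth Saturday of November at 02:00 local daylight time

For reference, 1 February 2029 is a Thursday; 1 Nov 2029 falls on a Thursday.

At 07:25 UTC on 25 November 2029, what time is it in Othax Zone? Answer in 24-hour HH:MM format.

06:10

1 February 2029 is a Thursday, so the first Sunday is February 4.
1 November 2029 is a Thursday, so the first Saturday is November 3 and the fourth is November 24.
At the standard offset (UTC−01:15), 07:25 UTC − 1h15m = 06:10 Othax Zone standard time.
The standard-time date in Othax Zone, 25 November 2029, is outside the daylight-saving period (4 February – 24 November), so Othax Zone is on standard time, UTC−01:15.
07:25 UTC − 1h15m = 06:10 local.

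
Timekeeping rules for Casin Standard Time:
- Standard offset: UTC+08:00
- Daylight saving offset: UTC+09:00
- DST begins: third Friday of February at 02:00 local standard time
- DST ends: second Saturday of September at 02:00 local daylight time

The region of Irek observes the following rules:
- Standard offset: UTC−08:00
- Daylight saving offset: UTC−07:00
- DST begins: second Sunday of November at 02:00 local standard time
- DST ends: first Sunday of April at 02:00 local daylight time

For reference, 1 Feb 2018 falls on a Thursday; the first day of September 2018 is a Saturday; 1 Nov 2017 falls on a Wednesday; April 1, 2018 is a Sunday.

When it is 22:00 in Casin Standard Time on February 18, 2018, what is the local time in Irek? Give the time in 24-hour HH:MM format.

06:00

1 February 2018 is a Thursday, so the first Friday is February 2 and the third is February 16.
1 September 2018 is a Saturday, so the first Saturday is September 1 and the second is September 8.
February 18, 2018 lies within the daylight-saving period (16 February – 8 September), so Casin Standard Time is on daylight time, UTC+09:00.
22:00 Casin Standard Time − 9h = 13:00 UTC.
1 November 2017 is a Wednesday, so the first Sunday is November 5 and the second is November 12.
1 April 2018 is a Sunday, so the first Sunday is April 1.
At the standard offset (UTC−08:00), 13:00 UTC − 8h = 05:00 Irek standard time.
The standard-time date in Irek, February 18, 2018, falls between 12 November 2017 and 1 April 2018, so daylight saving is in effect and Irek is at UTC−07:00.
13:00 UTC − 7h = 06:00 Irek.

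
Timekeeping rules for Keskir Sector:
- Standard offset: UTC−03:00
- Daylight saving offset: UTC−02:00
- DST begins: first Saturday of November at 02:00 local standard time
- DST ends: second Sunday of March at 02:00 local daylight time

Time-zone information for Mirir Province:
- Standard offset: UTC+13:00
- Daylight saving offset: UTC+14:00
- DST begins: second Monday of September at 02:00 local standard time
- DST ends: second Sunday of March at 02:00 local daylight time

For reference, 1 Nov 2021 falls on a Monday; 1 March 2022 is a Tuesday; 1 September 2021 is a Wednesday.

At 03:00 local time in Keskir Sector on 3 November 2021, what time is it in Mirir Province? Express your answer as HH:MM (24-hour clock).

1 November 2021 is a Monday, so the first Saturday is November 6.
1 March 2022 is a Tuesday, so the first Sunday is March 6 and the second is March 13.
Daylight saving runs 6 November 2021 – 13 March 2022; 3 November 2021 is outside that window, so Keskir Sector is on standard time at UTC−03:00.
03:00 Keskir Sector + 3h = 06:00 UTC.
1 September 2021 is a Wednesday, so the first Monday is September 6 and the second is September 13.
1 March 2022 is a Tuesday, so the first Sunday is March 6 and the second is March 13.
At the standard offset (UTC+13:00), 06:00 UTC + 13h = 19:00 Mirir Province standard time.
Daylight saving runs 13 September 2021 – 13 March 2022; the standard-time date in Mirir Province, 3 November 2021, is inside that window, so Mirir Province is at UTC+14:00.
06:00 UTC + 14h = 20:00 Mirir Province.

20:00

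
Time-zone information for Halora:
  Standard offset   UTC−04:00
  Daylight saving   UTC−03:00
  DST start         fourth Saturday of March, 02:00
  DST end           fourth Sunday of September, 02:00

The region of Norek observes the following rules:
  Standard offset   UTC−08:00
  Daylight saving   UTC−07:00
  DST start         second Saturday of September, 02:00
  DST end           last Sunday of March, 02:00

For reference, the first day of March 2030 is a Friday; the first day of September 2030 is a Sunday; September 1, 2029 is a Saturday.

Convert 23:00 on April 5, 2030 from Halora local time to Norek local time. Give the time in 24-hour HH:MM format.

18:00

1 March 2030 is a Friday, so the first Saturday is March 2 and the fourth is March 23.
1 September 2030 is a Sunday, so the first Sunday is September 1 and the fourth is September 22.
Daylight saving runs 23 March – 22 September; April 5, 2030 is inside that window, so Halora is at UTC−03:00.
23:00 Halora + 3h = 02:00 UTC (rolling into the next day, 6 April 2030).
1 September 2029 is a Saturday, so the first Saturday is September 1 and the second is September 8.
1 March 2030 is a Friday, so Sundays fall on 3, 10, 17, 24, 31; the last is March 31.
At the standard offset (UTC−08:00), 02:00 UTC − 8h = 18:00 Norek standard time (rolling into the previous day, 5 April 2030).
Daylight saving runs 8 September 2029 – 31 March 2030; the standard-time date in Norek, April 5, 2030, is outside that window, so Norek is on standard time at UTC−08:00.
02:00 UTC − 8h = 18:00 Norek (rolling into the previous day, 5 April 2030).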